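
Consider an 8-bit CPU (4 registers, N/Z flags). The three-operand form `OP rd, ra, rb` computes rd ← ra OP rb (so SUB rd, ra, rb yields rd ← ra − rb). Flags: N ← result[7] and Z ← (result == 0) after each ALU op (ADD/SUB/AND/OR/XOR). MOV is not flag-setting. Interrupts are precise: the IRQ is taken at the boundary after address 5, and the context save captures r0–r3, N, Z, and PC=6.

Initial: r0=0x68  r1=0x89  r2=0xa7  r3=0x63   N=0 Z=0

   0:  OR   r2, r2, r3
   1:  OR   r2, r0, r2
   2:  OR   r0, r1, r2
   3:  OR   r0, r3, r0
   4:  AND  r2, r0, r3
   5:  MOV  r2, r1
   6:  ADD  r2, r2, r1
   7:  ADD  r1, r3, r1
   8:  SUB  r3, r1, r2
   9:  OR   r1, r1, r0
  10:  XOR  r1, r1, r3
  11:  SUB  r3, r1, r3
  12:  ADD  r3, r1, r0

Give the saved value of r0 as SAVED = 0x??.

SAVED = 0xef

after  0: r0=0x68 r1=0x89 r2=0xe7 r3=0x63  N=1 Z=0
after  1: r0=0x68 r1=0x89 r2=0xef r3=0x63  N=1 Z=0
after  2: r0=0xef r1=0x89 r2=0xef r3=0x63  N=1 Z=0
after  3: r0=0xef r1=0x89 r2=0xef r3=0x63  N=1 Z=0
after  4: r0=0xef r1=0x89 r2=0x63 r3=0x63  N=0 Z=0
after  5: r0=0xef r1=0x89 r2=0x89 r3=0x63  N=0 Z=0
-- IRQ taken; context saved, return-PC = 6 --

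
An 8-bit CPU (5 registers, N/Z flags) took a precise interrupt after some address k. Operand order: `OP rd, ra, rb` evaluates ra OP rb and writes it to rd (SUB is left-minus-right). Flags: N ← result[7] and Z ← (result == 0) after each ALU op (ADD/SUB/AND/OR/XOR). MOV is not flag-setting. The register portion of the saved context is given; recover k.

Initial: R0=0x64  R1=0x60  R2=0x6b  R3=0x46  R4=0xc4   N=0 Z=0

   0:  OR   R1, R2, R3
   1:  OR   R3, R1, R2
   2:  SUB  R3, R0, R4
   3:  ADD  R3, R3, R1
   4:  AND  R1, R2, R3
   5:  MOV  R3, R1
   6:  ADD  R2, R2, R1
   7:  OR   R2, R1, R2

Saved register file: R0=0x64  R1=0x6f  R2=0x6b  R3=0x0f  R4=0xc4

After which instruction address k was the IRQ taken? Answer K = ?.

after  0: R0=0x64 R1=0x6f R2=0x6b R3=0x46 R4=0xc4  N=0 Z=0
after  1: R0=0x64 R1=0x6f R2=0x6b R3=0x6f R4=0xc4  N=0 Z=0
after  2: R0=0x64 R1=0x6f R2=0x6b R3=0xa0 R4=0xc4  N=1 Z=0
after  3: R0=0x64 R1=0x6f R2=0x6b R3=0x0f R4=0xc4  N=0 Z=0
-- IRQ taken; context saved, return-PC = 4 --

K = 3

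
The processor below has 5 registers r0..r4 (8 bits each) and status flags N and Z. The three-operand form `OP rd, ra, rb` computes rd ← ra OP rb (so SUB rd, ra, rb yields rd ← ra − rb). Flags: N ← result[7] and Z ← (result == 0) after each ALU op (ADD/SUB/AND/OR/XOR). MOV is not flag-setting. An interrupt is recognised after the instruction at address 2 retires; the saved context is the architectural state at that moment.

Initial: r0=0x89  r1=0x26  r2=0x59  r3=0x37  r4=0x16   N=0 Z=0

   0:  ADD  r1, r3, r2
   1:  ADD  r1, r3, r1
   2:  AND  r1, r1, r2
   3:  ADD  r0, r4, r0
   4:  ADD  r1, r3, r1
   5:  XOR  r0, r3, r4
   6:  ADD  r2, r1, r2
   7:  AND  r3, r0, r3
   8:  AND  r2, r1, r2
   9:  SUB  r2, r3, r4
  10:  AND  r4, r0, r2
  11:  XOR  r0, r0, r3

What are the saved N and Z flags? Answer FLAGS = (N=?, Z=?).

FLAGS = (N=0, Z=0)

after  0: r0=0x89 r1=0x90 r2=0x59 r3=0x37 r4=0x16  N=1 Z=0
after  1: r0=0x89 r1=0xc7 r2=0x59 r3=0x37 r4=0x16  N=1 Z=0
after  2: r0=0x89 r1=0x41 r2=0x59 r3=0x37 r4=0x16  N=0 Z=0
-- IRQ taken; context saved, return-PC = 3 --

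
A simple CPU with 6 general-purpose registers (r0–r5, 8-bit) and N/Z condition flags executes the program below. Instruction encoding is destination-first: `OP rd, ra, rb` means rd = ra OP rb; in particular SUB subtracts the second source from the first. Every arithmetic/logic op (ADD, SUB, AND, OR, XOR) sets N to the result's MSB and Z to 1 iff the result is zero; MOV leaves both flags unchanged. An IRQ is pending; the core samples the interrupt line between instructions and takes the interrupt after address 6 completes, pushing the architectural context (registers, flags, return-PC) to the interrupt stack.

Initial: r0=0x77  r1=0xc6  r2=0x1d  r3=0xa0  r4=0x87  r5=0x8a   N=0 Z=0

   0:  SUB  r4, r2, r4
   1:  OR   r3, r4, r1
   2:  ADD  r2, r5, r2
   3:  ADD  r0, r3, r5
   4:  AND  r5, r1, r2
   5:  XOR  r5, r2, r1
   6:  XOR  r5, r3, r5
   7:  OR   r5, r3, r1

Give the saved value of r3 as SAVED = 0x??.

after  0: r0=0x77 r1=0xc6 r2=0x1d r3=0xa0 r4=0x96 r5=0x8a  N=1 Z=0
after  1: r0=0x77 r1=0xc6 r2=0x1d r3=0xd6 r4=0x96 r5=0x8a  N=1 Z=0
after  2: r0=0x77 r1=0xc6 r2=0xa7 r3=0xd6 r4=0x96 r5=0x8a  N=1 Z=0
after  3: r0=0x60 r1=0xc6 r2=0xa7 r3=0xd6 r4=0x96 r5=0x8a  N=0 Z=0
after  4: r0=0x60 r1=0xc6 r2=0xa7 r3=0xd6 r4=0x96 r5=0x86  N=1 Z=0
after  5: r0=0x60 r1=0xc6 r2=0xa7 r3=0xd6 r4=0x96 r5=0x61  N=0 Z=0
after  6: r0=0x60 r1=0xc6 r2=0xa7 r3=0xd6 r4=0x96 r5=0xb7  N=1 Z=0
-- IRQ taken; context saved, return-PC = 7 --

SAVED = 0xd6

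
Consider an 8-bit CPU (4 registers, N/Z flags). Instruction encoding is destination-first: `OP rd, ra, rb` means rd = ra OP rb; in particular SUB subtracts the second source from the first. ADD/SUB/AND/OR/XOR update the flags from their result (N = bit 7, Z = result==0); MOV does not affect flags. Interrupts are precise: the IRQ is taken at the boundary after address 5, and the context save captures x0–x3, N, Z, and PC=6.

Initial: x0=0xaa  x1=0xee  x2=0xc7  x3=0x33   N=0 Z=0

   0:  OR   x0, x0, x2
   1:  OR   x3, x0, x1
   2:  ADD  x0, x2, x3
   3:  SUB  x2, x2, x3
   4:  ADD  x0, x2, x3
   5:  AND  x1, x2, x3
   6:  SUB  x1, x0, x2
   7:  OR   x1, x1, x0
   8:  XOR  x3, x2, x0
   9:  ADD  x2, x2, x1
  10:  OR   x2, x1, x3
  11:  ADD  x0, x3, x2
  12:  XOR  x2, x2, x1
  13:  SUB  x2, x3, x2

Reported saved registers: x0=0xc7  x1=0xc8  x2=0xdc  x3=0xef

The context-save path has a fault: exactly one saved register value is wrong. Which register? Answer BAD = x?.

BAD = x2

after  0: x0=0xef x1=0xee x2=0xc7 x3=0x33  N=1 Z=0
after  1: x0=0xef x1=0xee x2=0xc7 x3=0xef  N=1 Z=0
after  2: x0=0xb6 x1=0xee x2=0xc7 x3=0xef  N=1 Z=0
after  3: x0=0xb6 x1=0xee x2=0xd8 x3=0xef  N=1 Z=0
after  4: x0=0xc7 x1=0xee x2=0xd8 x3=0xef  N=1 Z=0
after  5: x0=0xc7 x1=0xc8 x2=0xd8 x3=0xef  N=1 Z=0
-- IRQ taken; context saved, return-PC = 6 --
mismatch: x2: reported 0xdc vs actual 0xd8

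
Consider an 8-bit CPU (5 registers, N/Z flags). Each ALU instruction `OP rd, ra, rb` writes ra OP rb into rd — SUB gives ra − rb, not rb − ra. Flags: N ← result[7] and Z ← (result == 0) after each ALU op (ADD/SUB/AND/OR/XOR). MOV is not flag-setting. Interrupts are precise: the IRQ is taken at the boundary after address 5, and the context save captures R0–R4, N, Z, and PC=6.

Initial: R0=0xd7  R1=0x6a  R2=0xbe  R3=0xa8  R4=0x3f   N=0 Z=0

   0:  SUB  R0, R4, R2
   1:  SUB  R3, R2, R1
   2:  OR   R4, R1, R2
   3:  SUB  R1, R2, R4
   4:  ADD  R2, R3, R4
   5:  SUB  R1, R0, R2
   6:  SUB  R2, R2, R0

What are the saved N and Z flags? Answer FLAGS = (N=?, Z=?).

after  0: R0=0x81 R1=0x6a R2=0xbe R3=0xa8 R4=0x3f  N=1 Z=0
after  1: R0=0x81 R1=0x6a R2=0xbe R3=0x54 R4=0x3f  N=0 Z=0
after  2: R0=0x81 R1=0x6a R2=0xbe R3=0x54 R4=0xfe  N=1 Z=0
after  3: R0=0x81 R1=0xc0 R2=0xbe R3=0x54 R4=0xfe  N=1 Z=0
after  4: R0=0x81 R1=0xc0 R2=0x52 R3=0x54 R4=0xfe  N=0 Z=0
after  5: R0=0x81 R1=0x2f R2=0x52 R3=0x54 R4=0xfe  N=0 Z=0
-- IRQ taken; context saved, return-PC = 6 --

FLAGS = (N=0, Z=0)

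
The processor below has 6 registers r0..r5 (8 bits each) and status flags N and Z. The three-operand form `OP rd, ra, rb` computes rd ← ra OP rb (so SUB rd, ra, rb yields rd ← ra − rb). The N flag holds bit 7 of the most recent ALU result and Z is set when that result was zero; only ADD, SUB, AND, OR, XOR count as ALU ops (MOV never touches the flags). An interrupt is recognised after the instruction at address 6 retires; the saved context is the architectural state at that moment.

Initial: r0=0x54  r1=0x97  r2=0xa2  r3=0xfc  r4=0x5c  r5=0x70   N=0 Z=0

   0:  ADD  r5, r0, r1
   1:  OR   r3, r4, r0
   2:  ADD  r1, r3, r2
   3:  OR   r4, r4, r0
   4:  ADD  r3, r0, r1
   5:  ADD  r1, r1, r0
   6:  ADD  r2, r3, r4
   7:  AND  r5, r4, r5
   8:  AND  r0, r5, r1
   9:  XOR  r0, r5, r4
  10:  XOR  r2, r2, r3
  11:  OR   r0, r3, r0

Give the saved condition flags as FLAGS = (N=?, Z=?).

after  0: r0=0x54 r1=0x97 r2=0xa2 r3=0xfc r4=0x5c r5=0xeb  N=1 Z=0
after  1: r0=0x54 r1=0x97 r2=0xa2 r3=0x5c r4=0x5c r5=0xeb  N=0 Z=0
after  2: r0=0x54 r1=0xfe r2=0xa2 r3=0x5c r4=0x5c r5=0xeb  N=1 Z=0
after  3: r0=0x54 r1=0xfe r2=0xa2 r3=0x5c r4=0x5c r5=0xeb  N=0 Z=0
after  4: r0=0x54 r1=0xfe r2=0xa2 r3=0x52 r4=0x5c r5=0xeb  N=0 Z=0
after  5: r0=0x54 r1=0x52 r2=0xa2 r3=0x52 r4=0x5c r5=0xeb  N=0 Z=0
after  6: r0=0x54 r1=0x52 r2=0xae r3=0x52 r4=0x5c r5=0xeb  N=1 Z=0
-- IRQ taken; context saved, return-PC = 7 --

FLAGS = (N=1, Z=0)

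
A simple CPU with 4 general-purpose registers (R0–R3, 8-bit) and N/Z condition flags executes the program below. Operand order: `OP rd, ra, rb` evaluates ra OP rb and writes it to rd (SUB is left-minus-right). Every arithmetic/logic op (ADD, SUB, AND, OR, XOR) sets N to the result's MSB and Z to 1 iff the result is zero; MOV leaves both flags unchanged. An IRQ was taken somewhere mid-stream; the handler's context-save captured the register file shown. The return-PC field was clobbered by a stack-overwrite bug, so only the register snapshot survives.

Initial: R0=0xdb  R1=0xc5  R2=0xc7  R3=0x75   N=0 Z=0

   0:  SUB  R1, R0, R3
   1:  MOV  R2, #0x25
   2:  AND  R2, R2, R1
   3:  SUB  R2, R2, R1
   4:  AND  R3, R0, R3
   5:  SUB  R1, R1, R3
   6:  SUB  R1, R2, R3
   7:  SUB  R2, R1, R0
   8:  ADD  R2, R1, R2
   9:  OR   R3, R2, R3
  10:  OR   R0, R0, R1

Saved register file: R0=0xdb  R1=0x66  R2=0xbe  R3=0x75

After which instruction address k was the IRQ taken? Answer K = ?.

after  0: R0=0xdb R1=0x66 R2=0xc7 R3=0x75  N=0 Z=0
after  1: R0=0xdb R1=0x66 R2=0x25 R3=0x75  N=0 Z=0
after  2: R0=0xdb R1=0x66 R2=0x24 R3=0x75  N=0 Z=0
after  3: R0=0xdb R1=0x66 R2=0xbe R3=0x75  N=1 Z=0
-- IRQ taken; context saved, return-PC = 4 --

K = 3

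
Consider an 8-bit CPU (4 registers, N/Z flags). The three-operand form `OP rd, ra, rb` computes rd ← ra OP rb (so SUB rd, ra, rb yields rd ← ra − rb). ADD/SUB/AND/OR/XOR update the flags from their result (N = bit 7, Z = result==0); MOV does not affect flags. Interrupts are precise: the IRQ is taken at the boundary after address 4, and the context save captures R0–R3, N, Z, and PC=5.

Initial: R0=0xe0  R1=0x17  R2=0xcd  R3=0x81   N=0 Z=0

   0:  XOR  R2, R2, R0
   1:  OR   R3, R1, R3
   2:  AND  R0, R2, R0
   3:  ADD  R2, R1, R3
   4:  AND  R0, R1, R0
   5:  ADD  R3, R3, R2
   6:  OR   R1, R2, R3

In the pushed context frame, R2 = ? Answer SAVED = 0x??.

SAVED = 0xae

after  0: R0=0xe0 R1=0x17 R2=0x2d R3=0x81  N=0 Z=0
after  1: R0=0xe0 R1=0x17 R2=0x2d R3=0x97  N=1 Z=0
after  2: R0=0x20 R1=0x17 R2=0x2d R3=0x97  N=0 Z=0
after  3: R0=0x20 R1=0x17 R2=0xae R3=0x97  N=1 Z=0
after  4: R0=0x00 R1=0x17 R2=0xae R3=0x97  N=0 Z=1
-- IRQ taken; context saved, return-PC = 5 --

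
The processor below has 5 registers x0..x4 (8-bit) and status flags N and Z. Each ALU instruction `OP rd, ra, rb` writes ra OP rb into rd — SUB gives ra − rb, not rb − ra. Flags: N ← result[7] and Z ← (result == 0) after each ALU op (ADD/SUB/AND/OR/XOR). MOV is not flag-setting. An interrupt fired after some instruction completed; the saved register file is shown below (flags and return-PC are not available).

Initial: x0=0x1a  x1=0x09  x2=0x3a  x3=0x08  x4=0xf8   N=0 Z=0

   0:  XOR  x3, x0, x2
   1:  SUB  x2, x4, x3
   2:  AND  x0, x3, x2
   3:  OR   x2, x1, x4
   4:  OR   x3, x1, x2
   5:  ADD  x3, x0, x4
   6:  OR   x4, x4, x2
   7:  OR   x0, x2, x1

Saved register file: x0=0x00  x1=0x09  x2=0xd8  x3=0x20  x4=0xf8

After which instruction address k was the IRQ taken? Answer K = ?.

K = 2

after  0: x0=0x1a x1=0x09 x2=0x3a x3=0x20 x4=0xf8  N=0 Z=0
after  1: x0=0x1a x1=0x09 x2=0xd8 x3=0x20 x4=0xf8  N=1 Z=0
after  2: x0=0x00 x1=0x09 x2=0xd8 x3=0x20 x4=0xf8  N=0 Z=1
-- IRQ taken; context saved, return-PC = 3 --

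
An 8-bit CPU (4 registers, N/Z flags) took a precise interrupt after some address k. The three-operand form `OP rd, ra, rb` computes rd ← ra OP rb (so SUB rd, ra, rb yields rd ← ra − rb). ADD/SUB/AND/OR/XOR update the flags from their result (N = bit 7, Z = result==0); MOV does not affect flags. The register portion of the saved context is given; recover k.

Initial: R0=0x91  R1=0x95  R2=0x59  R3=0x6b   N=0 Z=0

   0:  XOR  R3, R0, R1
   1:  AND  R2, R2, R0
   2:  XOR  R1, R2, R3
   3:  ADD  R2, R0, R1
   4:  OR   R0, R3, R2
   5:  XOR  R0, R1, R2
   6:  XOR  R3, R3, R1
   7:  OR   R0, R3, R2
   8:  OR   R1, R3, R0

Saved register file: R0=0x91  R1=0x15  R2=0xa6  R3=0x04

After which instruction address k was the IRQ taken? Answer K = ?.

after  0: R0=0x91 R1=0x95 R2=0x59 R3=0x04  N=0 Z=0
after  1: R0=0x91 R1=0x95 R2=0x11 R3=0x04  N=0 Z=0
after  2: R0=0x91 R1=0x15 R2=0x11 R3=0x04  N=0 Z=0
after  3: R0=0x91 R1=0x15 R2=0xa6 R3=0x04  N=1 Z=0
-- IRQ taken; context saved, return-PC = 4 --

K = 3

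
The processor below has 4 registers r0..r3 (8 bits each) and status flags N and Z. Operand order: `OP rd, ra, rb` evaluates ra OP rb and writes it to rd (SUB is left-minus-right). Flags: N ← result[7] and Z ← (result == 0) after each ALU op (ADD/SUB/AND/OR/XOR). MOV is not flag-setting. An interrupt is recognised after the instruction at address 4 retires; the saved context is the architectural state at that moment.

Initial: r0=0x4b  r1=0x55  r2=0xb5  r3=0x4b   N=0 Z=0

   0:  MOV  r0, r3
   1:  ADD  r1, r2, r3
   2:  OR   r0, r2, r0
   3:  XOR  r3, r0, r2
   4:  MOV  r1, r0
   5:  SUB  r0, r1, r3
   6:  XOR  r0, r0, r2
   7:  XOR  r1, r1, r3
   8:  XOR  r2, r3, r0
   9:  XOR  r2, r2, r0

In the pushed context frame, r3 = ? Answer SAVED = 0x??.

after  0: r0=0x4b r1=0x55 r2=0xb5 r3=0x4b  N=0 Z=0
after  1: r0=0x4b r1=0x00 r2=0xb5 r3=0x4b  N=0 Z=1
after  2: r0=0xff r1=0x00 r2=0xb5 r3=0x4b  N=1 Z=0
after  3: r0=0xff r1=0x00 r2=0xb5 r3=0x4a  N=0 Z=0
after  4: r0=0xff r1=0xff r2=0xb5 r3=0x4a  N=0 Z=0
-- IRQ taken; context saved, return-PC = 5 --

SAVED = 0x4a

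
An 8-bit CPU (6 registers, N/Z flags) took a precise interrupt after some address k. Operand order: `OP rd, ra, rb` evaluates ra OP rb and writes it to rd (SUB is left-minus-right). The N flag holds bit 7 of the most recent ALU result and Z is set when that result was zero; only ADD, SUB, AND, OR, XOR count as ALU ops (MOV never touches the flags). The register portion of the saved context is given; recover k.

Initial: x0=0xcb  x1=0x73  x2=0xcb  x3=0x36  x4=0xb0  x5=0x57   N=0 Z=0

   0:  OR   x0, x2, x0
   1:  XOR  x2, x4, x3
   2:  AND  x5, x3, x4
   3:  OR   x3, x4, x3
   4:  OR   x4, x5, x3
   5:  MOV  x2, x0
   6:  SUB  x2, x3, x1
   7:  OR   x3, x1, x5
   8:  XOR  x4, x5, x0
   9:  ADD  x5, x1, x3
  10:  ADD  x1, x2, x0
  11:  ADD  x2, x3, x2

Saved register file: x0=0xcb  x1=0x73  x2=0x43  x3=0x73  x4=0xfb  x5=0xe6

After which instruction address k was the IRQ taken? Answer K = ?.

after  0: x0=0xcb x1=0x73 x2=0xcb x3=0x36 x4=0xb0 x5=0x57  N=1 Z=0
after  1: x0=0xcb x1=0x73 x2=0x86 x3=0x36 x4=0xb0 x5=0x57  N=1 Z=0
after  2: x0=0xcb x1=0x73 x2=0x86 x3=0x36 x4=0xb0 x5=0x30  N=0 Z=0
after  3: x0=0xcb x1=0x73 x2=0x86 x3=0xb6 x4=0xb0 x5=0x30  N=1 Z=0
after  4: x0=0xcb x1=0x73 x2=0x86 x3=0xb6 x4=0xb6 x5=0x30  N=1 Z=0
after  5: x0=0xcb x1=0x73 x2=0xcb x3=0xb6 x4=0xb6 x5=0x30  N=1 Z=0
after  6: x0=0xcb x1=0x73 x2=0x43 x3=0xb6 x4=0xb6 x5=0x30  N=0 Z=0
after  7: x0=0xcb x1=0x73 x2=0x43 x3=0x73 x4=0xb6 x5=0x30  N=0 Z=0
after  8: x0=0xcb x1=0x73 x2=0x43 x3=0x73 x4=0xfb x5=0x30  N=1 Z=0
after  9: x0=0xcb x1=0x73 x2=0x43 x3=0x73 x4=0xfb x5=0xe6  N=1 Z=0
-- IRQ taken; context saved, return-PC = 10 --

K = 9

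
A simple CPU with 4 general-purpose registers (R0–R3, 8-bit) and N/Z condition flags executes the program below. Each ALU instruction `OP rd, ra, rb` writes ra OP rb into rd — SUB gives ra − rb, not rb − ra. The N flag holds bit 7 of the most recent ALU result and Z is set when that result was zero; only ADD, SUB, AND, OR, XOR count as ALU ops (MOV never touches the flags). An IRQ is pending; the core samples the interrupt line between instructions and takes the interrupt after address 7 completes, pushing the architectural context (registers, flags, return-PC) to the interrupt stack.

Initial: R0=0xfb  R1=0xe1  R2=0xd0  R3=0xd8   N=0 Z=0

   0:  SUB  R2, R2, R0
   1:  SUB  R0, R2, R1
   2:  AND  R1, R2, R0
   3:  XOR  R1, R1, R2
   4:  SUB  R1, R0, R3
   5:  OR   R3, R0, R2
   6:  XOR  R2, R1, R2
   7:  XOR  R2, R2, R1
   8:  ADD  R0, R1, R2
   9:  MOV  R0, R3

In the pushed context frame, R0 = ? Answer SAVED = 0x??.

after  0: R0=0xfb R1=0xe1 R2=0xd5 R3=0xd8  N=1 Z=0
after  1: R0=0xf4 R1=0xe1 R2=0xd5 R3=0xd8  N=1 Z=0
after  2: R0=0xf4 R1=0xd4 R2=0xd5 R3=0xd8  N=1 Z=0
after  3: R0=0xf4 R1=0x01 R2=0xd5 R3=0xd8  N=0 Z=0
after  4: R0=0xf4 R1=0x1c R2=0xd5 R3=0xd8  N=0 Z=0
after  5: R0=0xf4 R1=0x1c R2=0xd5 R3=0xf5  N=1 Z=0
after  6: R0=0xf4 R1=0x1c R2=0xc9 R3=0xf5  N=1 Z=0
after  7: R0=0xf4 R1=0x1c R2=0xd5 R3=0xf5  N=1 Z=0
-- IRQ taken; context saved, return-PC = 8 --

SAVED = 0xf4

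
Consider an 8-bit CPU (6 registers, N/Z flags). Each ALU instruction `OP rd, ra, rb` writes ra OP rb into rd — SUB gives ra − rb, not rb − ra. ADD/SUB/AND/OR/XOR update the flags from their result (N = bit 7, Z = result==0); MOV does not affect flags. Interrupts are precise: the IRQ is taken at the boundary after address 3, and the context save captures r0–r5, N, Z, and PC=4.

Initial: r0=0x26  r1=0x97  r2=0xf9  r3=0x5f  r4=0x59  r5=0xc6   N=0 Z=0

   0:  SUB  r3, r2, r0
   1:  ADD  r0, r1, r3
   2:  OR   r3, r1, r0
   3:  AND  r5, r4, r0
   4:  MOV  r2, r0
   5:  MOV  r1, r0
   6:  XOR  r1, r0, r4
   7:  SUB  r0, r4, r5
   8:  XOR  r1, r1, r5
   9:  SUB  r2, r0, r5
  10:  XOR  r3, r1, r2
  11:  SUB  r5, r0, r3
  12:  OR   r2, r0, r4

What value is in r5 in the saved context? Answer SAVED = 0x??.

after  0: r0=0x26 r1=0x97 r2=0xf9 r3=0xd3 r4=0x59 r5=0xc6  N=1 Z=0
after  1: r0=0x6a r1=0x97 r2=0xf9 r3=0xd3 r4=0x59 r5=0xc6  N=0 Z=0
after  2: r0=0x6a r1=0x97 r2=0xf9 r3=0xff r4=0x59 r5=0xc6  N=1 Z=0
after  3: r0=0x6a r1=0x97 r2=0xf9 r3=0xff r4=0x59 r5=0x48  N=0 Z=0
-- IRQ taken; context saved, return-PC = 4 --

SAVED = 0x48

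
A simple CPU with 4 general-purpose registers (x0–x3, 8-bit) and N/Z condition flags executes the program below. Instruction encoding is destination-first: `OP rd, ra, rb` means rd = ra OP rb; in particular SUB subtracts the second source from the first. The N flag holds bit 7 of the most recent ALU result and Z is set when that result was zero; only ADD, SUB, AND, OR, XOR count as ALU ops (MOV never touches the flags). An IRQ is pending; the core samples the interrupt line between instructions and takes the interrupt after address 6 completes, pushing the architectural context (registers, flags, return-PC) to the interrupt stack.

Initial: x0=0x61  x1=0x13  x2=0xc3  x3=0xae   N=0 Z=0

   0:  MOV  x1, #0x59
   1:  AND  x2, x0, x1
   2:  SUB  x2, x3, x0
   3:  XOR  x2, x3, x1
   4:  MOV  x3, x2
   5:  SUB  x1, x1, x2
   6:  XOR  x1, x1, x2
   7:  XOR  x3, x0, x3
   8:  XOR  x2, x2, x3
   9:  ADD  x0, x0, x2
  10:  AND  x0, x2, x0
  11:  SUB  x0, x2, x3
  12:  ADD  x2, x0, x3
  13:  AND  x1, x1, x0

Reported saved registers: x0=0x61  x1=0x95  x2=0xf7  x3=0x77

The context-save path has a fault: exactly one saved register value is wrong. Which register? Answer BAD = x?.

after  0: x0=0x61 x1=0x59 x2=0xc3 x3=0xae  N=0 Z=0
after  1: x0=0x61 x1=0x59 x2=0x41 x3=0xae  N=0 Z=0
after  2: x0=0x61 x1=0x59 x2=0x4d x3=0xae  N=0 Z=0
after  3: x0=0x61 x1=0x59 x2=0xf7 x3=0xae  N=1 Z=0
after  4: x0=0x61 x1=0x59 x2=0xf7 x3=0xf7  N=1 Z=0
after  5: x0=0x61 x1=0x62 x2=0xf7 x3=0xf7  N=0 Z=0
after  6: x0=0x61 x1=0x95 x2=0xf7 x3=0xf7  N=1 Z=0
-- IRQ taken; context saved, return-PC = 7 --
mismatch: x3: reported 0x77 vs actual 0xf7

BAD = x3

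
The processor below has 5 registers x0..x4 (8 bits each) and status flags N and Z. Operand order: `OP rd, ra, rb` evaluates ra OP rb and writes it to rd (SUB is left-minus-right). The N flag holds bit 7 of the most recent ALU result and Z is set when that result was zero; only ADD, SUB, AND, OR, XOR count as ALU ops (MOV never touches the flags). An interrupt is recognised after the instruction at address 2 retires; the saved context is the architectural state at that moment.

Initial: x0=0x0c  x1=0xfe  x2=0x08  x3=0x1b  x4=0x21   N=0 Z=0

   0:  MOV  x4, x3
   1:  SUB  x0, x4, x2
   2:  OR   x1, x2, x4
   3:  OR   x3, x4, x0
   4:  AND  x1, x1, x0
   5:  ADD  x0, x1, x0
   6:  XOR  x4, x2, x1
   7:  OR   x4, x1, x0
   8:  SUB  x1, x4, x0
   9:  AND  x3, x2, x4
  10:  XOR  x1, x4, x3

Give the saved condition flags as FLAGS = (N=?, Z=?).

FLAGS = (N=0, Z=0)

after  0: x0=0x0c x1=0xfe x2=0x08 x3=0x1b x4=0x1b  N=0 Z=0
after  1: x0=0x13 x1=0xfe x2=0x08 x3=0x1b x4=0x1b  N=0 Z=0
after  2: x0=0x13 x1=0x1b x2=0x08 x3=0x1b x4=0x1b  N=0 Z=0
-- IRQ taken; context saved, return-PC = 3 --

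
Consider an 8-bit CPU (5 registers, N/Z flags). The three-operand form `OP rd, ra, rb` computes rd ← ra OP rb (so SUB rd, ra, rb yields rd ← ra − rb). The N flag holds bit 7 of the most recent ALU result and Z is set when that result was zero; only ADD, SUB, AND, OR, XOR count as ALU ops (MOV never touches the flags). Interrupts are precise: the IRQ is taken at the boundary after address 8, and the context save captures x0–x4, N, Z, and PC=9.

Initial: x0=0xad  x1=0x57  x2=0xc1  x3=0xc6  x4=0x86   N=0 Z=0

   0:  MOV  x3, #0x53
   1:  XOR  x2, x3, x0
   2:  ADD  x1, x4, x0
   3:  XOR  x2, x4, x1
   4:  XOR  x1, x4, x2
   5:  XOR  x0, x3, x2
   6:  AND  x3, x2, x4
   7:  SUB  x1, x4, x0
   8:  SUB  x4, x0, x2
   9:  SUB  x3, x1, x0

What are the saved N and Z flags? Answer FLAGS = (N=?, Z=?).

FLAGS = (N=0, Z=0)

after  0: x0=0xad x1=0x57 x2=0xc1 x3=0x53 x4=0x86  N=0 Z=0
after  1: x0=0xad x1=0x57 x2=0xfe x3=0x53 x4=0x86  N=1 Z=0
after  2: x0=0xad x1=0x33 x2=0xfe x3=0x53 x4=0x86  N=0 Z=0
after  3: x0=0xad x1=0x33 x2=0xb5 x3=0x53 x4=0x86  N=1 Z=0
after  4: x0=0xad x1=0x33 x2=0xb5 x3=0x53 x4=0x86  N=0 Z=0
after  5: x0=0xe6 x1=0x33 x2=0xb5 x3=0x53 x4=0x86  N=1 Z=0
after  6: x0=0xe6 x1=0x33 x2=0xb5 x3=0x84 x4=0x86  N=1 Z=0
after  7: x0=0xe6 x1=0xa0 x2=0xb5 x3=0x84 x4=0x86  N=1 Z=0
after  8: x0=0xe6 x1=0xa0 x2=0xb5 x3=0x84 x4=0x31  N=0 Z=0
-- IRQ taken; context saved, return-PC = 9 --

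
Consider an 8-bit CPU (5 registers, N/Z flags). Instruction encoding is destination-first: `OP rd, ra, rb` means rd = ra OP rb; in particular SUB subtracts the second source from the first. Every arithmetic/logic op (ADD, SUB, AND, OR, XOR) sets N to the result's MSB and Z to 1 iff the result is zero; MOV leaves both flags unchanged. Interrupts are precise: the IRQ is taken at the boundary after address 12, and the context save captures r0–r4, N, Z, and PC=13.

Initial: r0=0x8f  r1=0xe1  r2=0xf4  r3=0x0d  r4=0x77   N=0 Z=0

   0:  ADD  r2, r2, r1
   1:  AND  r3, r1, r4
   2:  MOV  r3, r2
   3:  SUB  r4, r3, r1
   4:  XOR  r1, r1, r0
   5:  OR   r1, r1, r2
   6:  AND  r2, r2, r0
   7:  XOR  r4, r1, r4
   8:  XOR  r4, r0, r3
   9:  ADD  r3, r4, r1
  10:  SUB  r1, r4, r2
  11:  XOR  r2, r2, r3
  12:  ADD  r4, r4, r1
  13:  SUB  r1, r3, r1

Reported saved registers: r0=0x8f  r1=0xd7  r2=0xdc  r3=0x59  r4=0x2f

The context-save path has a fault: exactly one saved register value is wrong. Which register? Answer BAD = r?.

BAD = r1

after  0: r0=0x8f r1=0xe1 r2=0xd5 r3=0x0d r4=0x77  N=1 Z=0
after  1: r0=0x8f r1=0xe1 r2=0xd5 r3=0x61 r4=0x77  N=0 Z=0
after  2: r0=0x8f r1=0xe1 r2=0xd5 r3=0xd5 r4=0x77  N=0 Z=0
after  3: r0=0x8f r1=0xe1 r2=0xd5 r3=0xd5 r4=0xf4  N=1 Z=0
after  4: r0=0x8f r1=0x6e r2=0xd5 r3=0xd5 r4=0xf4  N=0 Z=0
after  5: r0=0x8f r1=0xff r2=0xd5 r3=0xd5 r4=0xf4  N=1 Z=0
after  6: r0=0x8f r1=0xff r2=0x85 r3=0xd5 r4=0xf4  N=1 Z=0
after  7: r0=0x8f r1=0xff r2=0x85 r3=0xd5 r4=0x0b  N=0 Z=0
after  8: r0=0x8f r1=0xff r2=0x85 r3=0xd5 r4=0x5a  N=0 Z=0
after  9: r0=0x8f r1=0xff r2=0x85 r3=0x59 r4=0x5a  N=0 Z=0
after 10: r0=0x8f r1=0xd5 r2=0x85 r3=0x59 r4=0x5a  N=1 Z=0
after 11: r0=0x8f r1=0xd5 r2=0xdc r3=0x59 r4=0x5a  N=1 Z=0
after 12: r0=0x8f r1=0xd5 r2=0xdc r3=0x59 r4=0x2f  N=0 Z=0
-- IRQ taken; context saved, return-PC = 13 --
mismatch: r1: reported 0xd7 vs actual 0xd5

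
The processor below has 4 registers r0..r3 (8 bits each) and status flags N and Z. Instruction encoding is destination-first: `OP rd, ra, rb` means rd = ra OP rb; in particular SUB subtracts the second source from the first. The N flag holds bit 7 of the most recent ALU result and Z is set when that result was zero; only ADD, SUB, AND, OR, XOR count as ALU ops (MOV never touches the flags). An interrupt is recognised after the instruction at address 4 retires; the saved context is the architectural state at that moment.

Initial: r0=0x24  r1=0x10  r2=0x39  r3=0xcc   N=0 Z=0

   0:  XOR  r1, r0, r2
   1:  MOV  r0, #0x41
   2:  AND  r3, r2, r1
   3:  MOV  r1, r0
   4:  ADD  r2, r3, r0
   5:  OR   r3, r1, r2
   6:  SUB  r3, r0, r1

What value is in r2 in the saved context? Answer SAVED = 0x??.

SAVED = 0x5a

after  0: r0=0x24 r1=0x1d r2=0x39 r3=0xcc  N=0 Z=0
after  1: r0=0x41 r1=0x1d r2=0x39 r3=0xcc  N=0 Z=0
after  2: r0=0x41 r1=0x1d r2=0x39 r3=0x19  N=0 Z=0
after  3: r0=0x41 r1=0x41 r2=0x39 r3=0x19  N=0 Z=0
after  4: r0=0x41 r1=0x41 r2=0x5a r3=0x19  N=0 Z=0
-- IRQ taken; context saved, return-PC = 5 --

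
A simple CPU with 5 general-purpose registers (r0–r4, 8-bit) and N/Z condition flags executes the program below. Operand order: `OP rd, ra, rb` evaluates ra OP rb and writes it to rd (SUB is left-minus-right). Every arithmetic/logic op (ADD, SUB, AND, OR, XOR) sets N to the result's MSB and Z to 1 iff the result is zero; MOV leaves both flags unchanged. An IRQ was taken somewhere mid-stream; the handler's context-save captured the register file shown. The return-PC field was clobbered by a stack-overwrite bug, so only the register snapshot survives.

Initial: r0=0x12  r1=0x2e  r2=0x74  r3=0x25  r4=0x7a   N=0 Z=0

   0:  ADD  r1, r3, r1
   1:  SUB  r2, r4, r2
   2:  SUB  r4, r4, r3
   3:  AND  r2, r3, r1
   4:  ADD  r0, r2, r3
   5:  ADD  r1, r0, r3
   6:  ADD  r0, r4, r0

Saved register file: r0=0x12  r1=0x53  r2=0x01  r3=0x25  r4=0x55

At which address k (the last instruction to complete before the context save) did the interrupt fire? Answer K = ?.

K = 3

after  0: r0=0x12 r1=0x53 r2=0x74 r3=0x25 r4=0x7a  N=0 Z=0
after  1: r0=0x12 r1=0x53 r2=0x06 r3=0x25 r4=0x7a  N=0 Z=0
after  2: r0=0x12 r1=0x53 r2=0x06 r3=0x25 r4=0x55  N=0 Z=0
after  3: r0=0x12 r1=0x53 r2=0x01 r3=0x25 r4=0x55  N=0 Z=0
-- IRQ taken; context saved, return-PC = 4 --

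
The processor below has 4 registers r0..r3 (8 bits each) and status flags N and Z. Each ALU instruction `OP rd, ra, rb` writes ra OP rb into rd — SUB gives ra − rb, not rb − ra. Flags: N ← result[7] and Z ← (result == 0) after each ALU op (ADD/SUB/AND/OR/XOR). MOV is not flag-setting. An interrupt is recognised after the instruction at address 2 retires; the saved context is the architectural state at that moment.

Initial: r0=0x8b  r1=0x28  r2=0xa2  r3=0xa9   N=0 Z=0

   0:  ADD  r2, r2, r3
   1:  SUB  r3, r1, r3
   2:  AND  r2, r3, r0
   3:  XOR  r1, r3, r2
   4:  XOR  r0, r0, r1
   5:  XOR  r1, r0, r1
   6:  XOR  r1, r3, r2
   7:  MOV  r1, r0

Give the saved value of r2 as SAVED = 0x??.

SAVED = 0x0b

after  0: r0=0x8b r1=0x28 r2=0x4b r3=0xa9  N=0 Z=0
after  1: r0=0x8b r1=0x28 r2=0x4b r3=0x7f  N=0 Z=0
after  2: r0=0x8b r1=0x28 r2=0x0b r3=0x7f  N=0 Z=0
-- IRQ taken; context saved, return-PC = 3 --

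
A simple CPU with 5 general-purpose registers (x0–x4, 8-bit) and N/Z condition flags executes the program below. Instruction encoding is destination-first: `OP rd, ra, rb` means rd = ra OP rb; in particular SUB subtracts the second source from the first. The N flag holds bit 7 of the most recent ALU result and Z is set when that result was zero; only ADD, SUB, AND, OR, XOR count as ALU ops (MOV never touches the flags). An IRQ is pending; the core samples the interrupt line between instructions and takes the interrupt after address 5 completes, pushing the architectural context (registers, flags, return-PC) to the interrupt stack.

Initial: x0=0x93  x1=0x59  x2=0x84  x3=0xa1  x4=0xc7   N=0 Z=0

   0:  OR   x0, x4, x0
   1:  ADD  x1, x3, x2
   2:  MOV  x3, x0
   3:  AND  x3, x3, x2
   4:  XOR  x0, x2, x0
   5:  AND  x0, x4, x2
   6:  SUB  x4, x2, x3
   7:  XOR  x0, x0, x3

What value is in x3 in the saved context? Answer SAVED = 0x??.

after  0: x0=0xd7 x1=0x59 x2=0x84 x3=0xa1 x4=0xc7  N=1 Z=0
after  1: x0=0xd7 x1=0x25 x2=0x84 x3=0xa1 x4=0xc7  N=0 Z=0
after  2: x0=0xd7 x1=0x25 x2=0x84 x3=0xd7 x4=0xc7  N=0 Z=0
after  3: x0=0xd7 x1=0x25 x2=0x84 x3=0x84 x4=0xc7  N=1 Z=0
after  4: x0=0x53 x1=0x25 x2=0x84 x3=0x84 x4=0xc7  N=0 Z=0
after  5: x0=0x84 x1=0x25 x2=0x84 x3=0x84 x4=0xc7  N=1 Z=0
-- IRQ taken; context saved, return-PC = 6 --

SAVED = 0x84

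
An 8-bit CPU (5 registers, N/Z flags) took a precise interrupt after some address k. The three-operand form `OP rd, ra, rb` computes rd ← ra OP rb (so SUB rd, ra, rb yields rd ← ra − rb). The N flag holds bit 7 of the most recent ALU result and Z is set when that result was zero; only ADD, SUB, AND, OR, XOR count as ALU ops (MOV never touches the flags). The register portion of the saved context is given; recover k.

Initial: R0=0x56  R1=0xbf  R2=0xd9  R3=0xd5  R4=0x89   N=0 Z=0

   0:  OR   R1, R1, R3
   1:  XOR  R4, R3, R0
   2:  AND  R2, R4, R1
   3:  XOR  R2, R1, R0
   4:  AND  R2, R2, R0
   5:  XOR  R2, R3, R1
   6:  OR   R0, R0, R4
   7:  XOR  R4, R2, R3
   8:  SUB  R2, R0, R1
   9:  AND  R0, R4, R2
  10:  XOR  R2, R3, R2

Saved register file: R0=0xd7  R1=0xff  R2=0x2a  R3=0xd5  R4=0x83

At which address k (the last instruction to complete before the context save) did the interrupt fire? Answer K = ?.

K = 6

after  0: R0=0x56 R1=0xff R2=0xd9 R3=0xd5 R4=0x89  N=1 Z=0
after  1: R0=0x56 R1=0xff R2=0xd9 R3=0xd5 R4=0x83  N=1 Z=0
after  2: R0=0x56 R1=0xff R2=0x83 R3=0xd5 R4=0x83  N=1 Z=0
after  3: R0=0x56 R1=0xff R2=0xa9 R3=0xd5 R4=0x83  N=1 Z=0
after  4: R0=0x56 R1=0xff R2=0x00 R3=0xd5 R4=0x83  N=0 Z=1
after  5: R0=0x56 R1=0xff R2=0x2a R3=0xd5 R4=0x83  N=0 Z=0
after  6: R0=0xd7 R1=0xff R2=0x2a R3=0xd5 R4=0x83  N=1 Z=0
-- IRQ taken; context saved, return-PC = 7 --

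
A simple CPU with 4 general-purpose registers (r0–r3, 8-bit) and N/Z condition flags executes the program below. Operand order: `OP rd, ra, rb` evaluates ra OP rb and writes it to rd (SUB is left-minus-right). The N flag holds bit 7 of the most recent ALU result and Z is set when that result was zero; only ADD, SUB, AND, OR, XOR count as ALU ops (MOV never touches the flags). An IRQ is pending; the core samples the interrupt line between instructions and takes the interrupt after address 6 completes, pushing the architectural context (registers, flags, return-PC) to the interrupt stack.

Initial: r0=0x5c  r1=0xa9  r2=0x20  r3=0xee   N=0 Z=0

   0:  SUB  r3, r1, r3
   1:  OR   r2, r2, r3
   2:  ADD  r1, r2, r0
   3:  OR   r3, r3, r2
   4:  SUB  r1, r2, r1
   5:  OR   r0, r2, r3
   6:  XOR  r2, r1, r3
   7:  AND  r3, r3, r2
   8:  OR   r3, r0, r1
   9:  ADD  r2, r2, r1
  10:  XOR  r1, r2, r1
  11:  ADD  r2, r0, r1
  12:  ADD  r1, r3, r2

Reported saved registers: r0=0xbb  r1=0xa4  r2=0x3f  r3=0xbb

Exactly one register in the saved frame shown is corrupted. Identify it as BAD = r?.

BAD = r2

after  0: r0=0x5c r1=0xa9 r2=0x20 r3=0xbb  N=1 Z=0
after  1: r0=0x5c r1=0xa9 r2=0xbb r3=0xbb  N=1 Z=0
after  2: r0=0x5c r1=0x17 r2=0xbb r3=0xbb  N=0 Z=0
after  3: r0=0x5c r1=0x17 r2=0xbb r3=0xbb  N=1 Z=0
after  4: r0=0x5c r1=0xa4 r2=0xbb r3=0xbb  N=1 Z=0
after  5: r0=0xbb r1=0xa4 r2=0xbb r3=0xbb  N=1 Z=0
after  6: r0=0xbb r1=0xa4 r2=0x1f r3=0xbb  N=0 Z=0
-- IRQ taken; context saved, return-PC = 7 --
mismatch: r2: reported 0x3f vs actual 0x1f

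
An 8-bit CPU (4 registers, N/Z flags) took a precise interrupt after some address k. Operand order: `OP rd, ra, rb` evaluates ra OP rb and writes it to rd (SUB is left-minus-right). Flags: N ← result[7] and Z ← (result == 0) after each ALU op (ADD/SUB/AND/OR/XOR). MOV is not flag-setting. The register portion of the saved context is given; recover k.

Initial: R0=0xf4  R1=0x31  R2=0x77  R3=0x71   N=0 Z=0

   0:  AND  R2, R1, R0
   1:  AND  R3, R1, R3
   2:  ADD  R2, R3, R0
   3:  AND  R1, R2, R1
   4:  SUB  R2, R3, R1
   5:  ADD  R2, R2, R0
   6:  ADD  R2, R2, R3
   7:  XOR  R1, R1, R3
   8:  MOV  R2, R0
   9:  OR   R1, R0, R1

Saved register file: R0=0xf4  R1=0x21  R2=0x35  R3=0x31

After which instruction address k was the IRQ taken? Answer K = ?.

K = 6

after  0: R0=0xf4 R1=0x31 R2=0x30 R3=0x71  N=0 Z=0
after  1: R0=0xf4 R1=0x31 R2=0x30 R3=0x31  N=0 Z=0
after  2: R0=0xf4 R1=0x31 R2=0x25 R3=0x31  N=0 Z=0
after  3: R0=0xf4 R1=0x21 R2=0x25 R3=0x31  N=0 Z=0
after  4: R0=0xf4 R1=0x21 R2=0x10 R3=0x31  N=0 Z=0
after  5: R0=0xf4 R1=0x21 R2=0x04 R3=0x31  N=0 Z=0
after  6: R0=0xf4 R1=0x21 R2=0x35 R3=0x31  N=0 Z=0
-- IRQ taken; context saved, return-PC = 7 --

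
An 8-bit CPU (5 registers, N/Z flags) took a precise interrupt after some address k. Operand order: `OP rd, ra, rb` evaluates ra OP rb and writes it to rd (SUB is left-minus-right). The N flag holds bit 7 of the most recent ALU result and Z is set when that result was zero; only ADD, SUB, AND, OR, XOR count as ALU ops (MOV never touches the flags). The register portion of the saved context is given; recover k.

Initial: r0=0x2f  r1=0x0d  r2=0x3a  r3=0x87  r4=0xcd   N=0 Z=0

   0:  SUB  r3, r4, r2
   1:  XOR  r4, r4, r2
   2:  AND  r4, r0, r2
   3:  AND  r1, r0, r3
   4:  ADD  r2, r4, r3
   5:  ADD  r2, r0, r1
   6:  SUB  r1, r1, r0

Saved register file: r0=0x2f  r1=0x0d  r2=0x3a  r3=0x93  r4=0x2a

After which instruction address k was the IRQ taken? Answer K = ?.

K = 2

after  0: r0=0x2f r1=0x0d r2=0x3a r3=0x93 r4=0xcd  N=1 Z=0
after  1: r0=0x2f r1=0x0d r2=0x3a r3=0x93 r4=0xf7  N=1 Z=0
after  2: r0=0x2f r1=0x0d r2=0x3a r3=0x93 r4=0x2a  N=0 Z=0
-- IRQ taken; context saved, return-PC = 3 --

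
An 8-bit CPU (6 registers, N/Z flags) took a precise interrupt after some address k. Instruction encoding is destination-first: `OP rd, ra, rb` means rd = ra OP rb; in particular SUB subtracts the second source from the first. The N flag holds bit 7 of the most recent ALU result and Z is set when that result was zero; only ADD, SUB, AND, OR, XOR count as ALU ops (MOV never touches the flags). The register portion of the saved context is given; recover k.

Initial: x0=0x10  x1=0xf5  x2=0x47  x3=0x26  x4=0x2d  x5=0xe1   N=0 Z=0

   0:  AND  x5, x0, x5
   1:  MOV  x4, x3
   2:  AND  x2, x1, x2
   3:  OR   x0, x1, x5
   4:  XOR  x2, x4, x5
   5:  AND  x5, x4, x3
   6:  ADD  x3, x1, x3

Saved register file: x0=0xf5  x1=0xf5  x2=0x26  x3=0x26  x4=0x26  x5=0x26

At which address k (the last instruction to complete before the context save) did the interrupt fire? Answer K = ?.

after  0: x0=0x10 x1=0xf5 x2=0x47 x3=0x26 x4=0x2d x5=0x00  N=0 Z=1
after  1: x0=0x10 x1=0xf5 x2=0x47 x3=0x26 x4=0x26 x5=0x00  N=0 Z=1
after  2: x0=0x10 x1=0xf5 x2=0x45 x3=0x26 x4=0x26 x5=0x00  N=0 Z=0
after  3: x0=0xf5 x1=0xf5 x2=0x45 x3=0x26 x4=0x26 x5=0x00  N=1 Z=0
after  4: x0=0xf5 x1=0xf5 x2=0x26 x3=0x26 x4=0x26 x5=0x00  N=0 Z=0
after  5: x0=0xf5 x1=0xf5 x2=0x26 x3=0x26 x4=0x26 x5=0x26  N=0 Z=0
-- IRQ taken; context saved, return-PC = 6 --

K = 5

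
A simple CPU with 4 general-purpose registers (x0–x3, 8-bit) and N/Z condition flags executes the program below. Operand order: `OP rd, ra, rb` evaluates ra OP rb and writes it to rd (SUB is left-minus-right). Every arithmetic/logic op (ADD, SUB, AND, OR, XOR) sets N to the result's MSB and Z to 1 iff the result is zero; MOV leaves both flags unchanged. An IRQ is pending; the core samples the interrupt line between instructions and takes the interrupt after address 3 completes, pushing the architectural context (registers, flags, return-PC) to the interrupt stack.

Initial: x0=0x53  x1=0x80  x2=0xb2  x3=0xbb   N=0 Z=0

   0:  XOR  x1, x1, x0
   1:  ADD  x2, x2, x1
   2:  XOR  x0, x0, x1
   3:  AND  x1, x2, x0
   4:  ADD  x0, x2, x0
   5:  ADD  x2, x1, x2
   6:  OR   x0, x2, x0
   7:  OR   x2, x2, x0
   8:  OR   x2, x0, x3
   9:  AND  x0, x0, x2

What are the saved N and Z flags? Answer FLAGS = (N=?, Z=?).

after  0: x0=0x53 x1=0xd3 x2=0xb2 x3=0xbb  N=1 Z=0
after  1: x0=0x53 x1=0xd3 x2=0x85 x3=0xbb  N=1 Z=0
after  2: x0=0x80 x1=0xd3 x2=0x85 x3=0xbb  N=1 Z=0
after  3: x0=0x80 x1=0x80 x2=0x85 x3=0xbb  N=1 Z=0
-- IRQ taken; context saved, return-PC = 4 --

FLAGS = (N=1, Z=0)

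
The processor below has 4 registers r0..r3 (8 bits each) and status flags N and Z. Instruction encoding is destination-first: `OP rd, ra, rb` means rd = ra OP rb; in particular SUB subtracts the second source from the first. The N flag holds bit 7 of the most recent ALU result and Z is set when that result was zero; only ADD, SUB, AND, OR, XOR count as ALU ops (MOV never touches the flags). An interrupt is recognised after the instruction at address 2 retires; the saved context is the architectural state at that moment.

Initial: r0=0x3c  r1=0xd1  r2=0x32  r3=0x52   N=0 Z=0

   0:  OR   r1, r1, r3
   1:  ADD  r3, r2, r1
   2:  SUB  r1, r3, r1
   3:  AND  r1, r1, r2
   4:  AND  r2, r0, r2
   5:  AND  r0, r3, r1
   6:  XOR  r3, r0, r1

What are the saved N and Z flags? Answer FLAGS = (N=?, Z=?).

FLAGS = (N=0, Z=0)

after  0: r0=0x3c r1=0xd3 r2=0x32 r3=0x52  N=1 Z=0
after  1: r0=0x3c r1=0xd3 r2=0x32 r3=0x05  N=0 Z=0
after  2: r0=0x3c r1=0x32 r2=0x32 r3=0x05  N=0 Z=0
-- IRQ taken; context saved, return-PC = 3 --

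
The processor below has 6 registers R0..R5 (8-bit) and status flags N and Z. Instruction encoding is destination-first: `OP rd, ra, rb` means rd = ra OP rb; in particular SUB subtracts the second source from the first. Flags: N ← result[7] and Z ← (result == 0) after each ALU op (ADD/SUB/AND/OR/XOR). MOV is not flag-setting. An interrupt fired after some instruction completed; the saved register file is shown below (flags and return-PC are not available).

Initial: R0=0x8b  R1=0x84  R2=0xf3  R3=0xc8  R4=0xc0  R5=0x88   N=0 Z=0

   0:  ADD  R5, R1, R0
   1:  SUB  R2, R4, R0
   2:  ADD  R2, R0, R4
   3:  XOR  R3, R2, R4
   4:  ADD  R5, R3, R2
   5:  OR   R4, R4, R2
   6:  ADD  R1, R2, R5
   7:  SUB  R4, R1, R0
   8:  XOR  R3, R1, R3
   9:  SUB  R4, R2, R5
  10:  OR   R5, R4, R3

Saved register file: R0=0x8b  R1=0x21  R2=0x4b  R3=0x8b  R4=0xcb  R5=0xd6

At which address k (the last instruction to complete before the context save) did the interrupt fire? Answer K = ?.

after  0: R0=0x8b R1=0x84 R2=0xf3 R3=0xc8 R4=0xc0 R5=0x0f  N=0 Z=0
after  1: R0=0x8b R1=0x84 R2=0x35 R3=0xc8 R4=0xc0 R5=0x0f  N=0 Z=0
after  2: R0=0x8b R1=0x84 R2=0x4b R3=0xc8 R4=0xc0 R5=0x0f  N=0 Z=0
after  3: R0=0x8b R1=0x84 R2=0x4b R3=0x8b R4=0xc0 R5=0x0f  N=1 Z=0
after  4: R0=0x8b R1=0x84 R2=0x4b R3=0x8b R4=0xc0 R5=0xd6  N=1 Z=0
after  5: R0=0x8b R1=0x84 R2=0x4b R3=0x8b R4=0xcb R5=0xd6  N=1 Z=0
after  6: R0=0x8b R1=0x21 R2=0x4b R3=0x8b R4=0xcb R5=0xd6  N=0 Z=0
-- IRQ taken; context saved, return-PC = 7 --

K = 6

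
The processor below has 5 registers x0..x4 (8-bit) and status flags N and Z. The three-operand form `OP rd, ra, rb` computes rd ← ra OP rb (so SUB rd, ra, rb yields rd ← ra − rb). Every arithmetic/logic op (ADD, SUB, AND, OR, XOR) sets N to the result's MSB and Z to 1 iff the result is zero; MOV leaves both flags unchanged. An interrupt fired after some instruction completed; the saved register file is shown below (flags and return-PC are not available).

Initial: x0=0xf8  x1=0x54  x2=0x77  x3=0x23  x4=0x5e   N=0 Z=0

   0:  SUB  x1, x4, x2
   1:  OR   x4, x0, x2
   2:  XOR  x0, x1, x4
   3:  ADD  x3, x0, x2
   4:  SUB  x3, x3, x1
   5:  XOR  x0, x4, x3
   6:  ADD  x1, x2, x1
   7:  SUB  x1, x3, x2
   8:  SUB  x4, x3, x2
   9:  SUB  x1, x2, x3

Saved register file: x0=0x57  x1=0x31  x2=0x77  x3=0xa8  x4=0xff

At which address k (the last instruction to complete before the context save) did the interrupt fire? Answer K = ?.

K = 7

after  0: x0=0xf8 x1=0xe7 x2=0x77 x3=0x23 x4=0x5e  N=1 Z=0
after  1: x0=0xf8 x1=0xe7 x2=0x77 x3=0x23 x4=0xff  N=1 Z=0
after  2: x0=0x18 x1=0xe7 x2=0x77 x3=0x23 x4=0xff  N=0 Z=0
after  3: x0=0x18 x1=0xe7 x2=0x77 x3=0x8f x4=0xff  N=1 Z=0
after  4: x0=0x18 x1=0xe7 x2=0x77 x3=0xa8 x4=0xff  N=1 Z=0
after  5: x0=0x57 x1=0xe7 x2=0x77 x3=0xa8 x4=0xff  N=0 Z=0
after  6: x0=0x57 x1=0x5e x2=0x77 x3=0xa8 x4=0xff  N=0 Z=0
after  7: x0=0x57 x1=0x31 x2=0x77 x3=0xa8 x4=0xff  N=0 Z=0
-- IRQ taken; context saved, return-PC = 8 --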